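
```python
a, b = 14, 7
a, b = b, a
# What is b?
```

Trace (tracking b):
a, b = (14, 7)  # -> a = 14, b = 7
a, b = (b, a)  # -> a = 7, b = 14

Answer: 14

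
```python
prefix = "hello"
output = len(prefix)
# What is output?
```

Trace (tracking output):
prefix = 'hello'  # -> prefix = 'hello'
output = len(prefix)  # -> output = 5

Answer: 5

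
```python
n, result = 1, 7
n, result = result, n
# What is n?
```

Answer: 7

Derivation:
Trace (tracking n):
n, result = (1, 7)  # -> n = 1, result = 7
n, result = (result, n)  # -> n = 7, result = 1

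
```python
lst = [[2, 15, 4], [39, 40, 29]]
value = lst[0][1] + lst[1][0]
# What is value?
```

Answer: 54

Derivation:
Trace (tracking value):
lst = [[2, 15, 4], [39, 40, 29]]  # -> lst = [[2, 15, 4], [39, 40, 29]]
value = lst[0][1] + lst[1][0]  # -> value = 54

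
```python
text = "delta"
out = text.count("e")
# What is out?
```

Trace (tracking out):
text = 'delta'  # -> text = 'delta'
out = text.count('e')  # -> out = 1

Answer: 1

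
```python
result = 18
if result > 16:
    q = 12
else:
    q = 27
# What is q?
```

Trace (tracking q):
result = 18  # -> result = 18
if result > 16:  # condition is True
    q = 12  # -> q = 12

Answer: 12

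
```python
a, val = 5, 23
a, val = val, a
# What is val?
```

Answer: 5

Derivation:
Trace (tracking val):
a, val = (5, 23)  # -> a = 5, val = 23
a, val = (val, a)  # -> a = 23, val = 5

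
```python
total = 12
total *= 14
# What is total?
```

Answer: 168

Derivation:
Trace (tracking total):
total = 12  # -> total = 12
total *= 14  # -> total = 168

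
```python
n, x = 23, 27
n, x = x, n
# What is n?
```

Answer: 27

Derivation:
Trace (tracking n):
n, x = (23, 27)  # -> n = 23, x = 27
n, x = (x, n)  # -> n = 27, x = 23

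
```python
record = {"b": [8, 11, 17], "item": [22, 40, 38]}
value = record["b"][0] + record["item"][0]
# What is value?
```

Answer: 30

Derivation:
Trace (tracking value):
record = {'b': [8, 11, 17], 'item': [22, 40, 38]}  # -> record = {'b': [8, 11, 17], 'item': [22, 40, 38]}
value = record['b'][0] + record['item'][0]  # -> value = 30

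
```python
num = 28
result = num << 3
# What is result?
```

Trace (tracking result):
num = 28  # -> num = 28
result = num << 3  # -> result = 224

Answer: 224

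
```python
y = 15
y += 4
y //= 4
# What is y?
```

Answer: 4

Derivation:
Trace (tracking y):
y = 15  # -> y = 15
y += 4  # -> y = 19
y //= 4  # -> y = 4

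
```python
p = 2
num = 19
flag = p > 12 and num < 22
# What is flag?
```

Answer: False

Derivation:
Trace (tracking flag):
p = 2  # -> p = 2
num = 19  # -> num = 19
flag = p > 12 and num < 22  # -> flag = False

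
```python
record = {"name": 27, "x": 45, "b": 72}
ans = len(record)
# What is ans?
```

Answer: 3

Derivation:
Trace (tracking ans):
record = {'name': 27, 'x': 45, 'b': 72}  # -> record = {'name': 27, 'x': 45, 'b': 72}
ans = len(record)  # -> ans = 3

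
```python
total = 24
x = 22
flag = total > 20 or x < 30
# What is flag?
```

Trace (tracking flag):
total = 24  # -> total = 24
x = 22  # -> x = 22
flag = total > 20 or x < 30  # -> flag = True

Answer: True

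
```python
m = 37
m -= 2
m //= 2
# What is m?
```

Trace (tracking m):
m = 37  # -> m = 37
m -= 2  # -> m = 35
m //= 2  # -> m = 17

Answer: 17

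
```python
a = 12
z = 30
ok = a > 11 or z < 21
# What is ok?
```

Trace (tracking ok):
a = 12  # -> a = 12
z = 30  # -> z = 30
ok = a > 11 or z < 21  # -> ok = True

Answer: True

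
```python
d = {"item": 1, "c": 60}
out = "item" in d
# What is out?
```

Trace (tracking out):
d = {'item': 1, 'c': 60}  # -> d = {'item': 1, 'c': 60}
out = 'item' in d  # -> out = True

Answer: True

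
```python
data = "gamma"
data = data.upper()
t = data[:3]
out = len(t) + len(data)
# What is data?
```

Answer: 'GAMMA'

Derivation:
Trace (tracking data):
data = 'gamma'  # -> data = 'gamma'
data = data.upper()  # -> data = 'GAMMA'
t = data[:3]  # -> t = 'GAM'
out = len(t) + len(data)  # -> out = 8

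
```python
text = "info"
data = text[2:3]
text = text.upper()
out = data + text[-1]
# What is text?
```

Trace (tracking text):
text = 'info'  # -> text = 'info'
data = text[2:3]  # -> data = 'f'
text = text.upper()  # -> text = 'INFO'
out = data + text[-1]  # -> out = 'fO'

Answer: 'INFO'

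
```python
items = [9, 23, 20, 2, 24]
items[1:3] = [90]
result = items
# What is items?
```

Trace (tracking items):
items = [9, 23, 20, 2, 24]  # -> items = [9, 23, 20, 2, 24]
items[1:3] = [90]  # -> items = [9, 90, 2, 24]
result = items  # -> result = [9, 90, 2, 24]

Answer: [9, 90, 2, 24]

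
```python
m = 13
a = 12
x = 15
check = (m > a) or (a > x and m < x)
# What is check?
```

Answer: True

Derivation:
Trace (tracking check):
m = 13  # -> m = 13
a = 12  # -> a = 12
x = 15  # -> x = 15
check = m > a or (a > x and m < x)  # -> check = True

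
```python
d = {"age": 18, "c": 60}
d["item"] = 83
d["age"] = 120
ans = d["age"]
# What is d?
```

Trace (tracking d):
d = {'age': 18, 'c': 60}  # -> d = {'age': 18, 'c': 60}
d['item'] = 83  # -> d = {'age': 18, 'c': 60, 'item': 83}
d['age'] = 120  # -> d = {'age': 120, 'c': 60, 'item': 83}
ans = d['age']  # -> ans = 120

Answer: {'age': 120, 'c': 60, 'item': 83}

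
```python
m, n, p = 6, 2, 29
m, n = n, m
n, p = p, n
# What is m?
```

Answer: 2

Derivation:
Trace (tracking m):
m, n, p = (6, 2, 29)  # -> m = 6, n = 2, p = 29
m, n = (n, m)  # -> m = 2, n = 6
n, p = (p, n)  # -> n = 29, p = 6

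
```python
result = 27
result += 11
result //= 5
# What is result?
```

Answer: 7

Derivation:
Trace (tracking result):
result = 27  # -> result = 27
result += 11  # -> result = 38
result //= 5  # -> result = 7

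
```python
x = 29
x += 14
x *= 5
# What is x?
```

Answer: 215

Derivation:
Trace (tracking x):
x = 29  # -> x = 29
x += 14  # -> x = 43
x *= 5  # -> x = 215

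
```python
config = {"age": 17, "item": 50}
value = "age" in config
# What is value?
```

Answer: True

Derivation:
Trace (tracking value):
config = {'age': 17, 'item': 50}  # -> config = {'age': 17, 'item': 50}
value = 'age' in config  # -> value = True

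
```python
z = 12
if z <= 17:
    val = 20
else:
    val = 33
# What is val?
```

Answer: 20

Derivation:
Trace (tracking val):
z = 12  # -> z = 12
if z <= 17:  # condition is True
    val = 20  # -> val = 20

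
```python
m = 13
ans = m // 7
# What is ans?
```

Answer: 1

Derivation:
Trace (tracking ans):
m = 13  # -> m = 13
ans = m // 7  # -> ans = 1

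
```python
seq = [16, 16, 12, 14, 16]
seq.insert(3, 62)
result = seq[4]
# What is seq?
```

Answer: [16, 16, 12, 62, 14, 16]

Derivation:
Trace (tracking seq):
seq = [16, 16, 12, 14, 16]  # -> seq = [16, 16, 12, 14, 16]
seq.insert(3, 62)  # -> seq = [16, 16, 12, 62, 14, 16]
result = seq[4]  # -> result = 14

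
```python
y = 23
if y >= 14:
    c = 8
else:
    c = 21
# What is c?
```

Answer: 8

Derivation:
Trace (tracking c):
y = 23  # -> y = 23
if y >= 14:  # condition is True
    c = 8  # -> c = 8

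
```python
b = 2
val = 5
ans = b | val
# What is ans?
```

Trace (tracking ans):
b = 2  # -> b = 2
val = 5  # -> val = 5
ans = b | val  # -> ans = 7

Answer: 7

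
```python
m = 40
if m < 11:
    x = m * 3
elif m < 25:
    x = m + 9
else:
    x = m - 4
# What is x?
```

Answer: 36

Derivation:
Trace (tracking x):
m = 40  # -> m = 40
if m < 11:  # condition is False
elif m < 25:  # condition is False
else:
    x = m - 4  # -> x = 36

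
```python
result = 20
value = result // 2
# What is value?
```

Answer: 10

Derivation:
Trace (tracking value):
result = 20  # -> result = 20
value = result // 2  # -> value = 10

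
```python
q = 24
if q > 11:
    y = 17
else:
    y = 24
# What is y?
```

Answer: 17

Derivation:
Trace (tracking y):
q = 24  # -> q = 24
if q > 11:  # condition is True
    y = 17  # -> y = 17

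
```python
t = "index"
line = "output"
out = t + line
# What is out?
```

Answer: 'indexoutput'

Derivation:
Trace (tracking out):
t = 'index'  # -> t = 'index'
line = 'output'  # -> line = 'output'
out = t + line  # -> out = 'indexoutput'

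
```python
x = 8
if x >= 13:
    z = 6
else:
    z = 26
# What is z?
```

Answer: 26

Derivation:
Trace (tracking z):
x = 8  # -> x = 8
if x >= 13:  # condition is False
else:
    z = 26  # -> z = 26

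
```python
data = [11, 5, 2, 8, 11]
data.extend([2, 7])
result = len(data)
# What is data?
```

Answer: [11, 5, 2, 8, 11, 2, 7]

Derivation:
Trace (tracking data):
data = [11, 5, 2, 8, 11]  # -> data = [11, 5, 2, 8, 11]
data.extend([2, 7])  # -> data = [11, 5, 2, 8, 11, 2, 7]
result = len(data)  # -> result = 7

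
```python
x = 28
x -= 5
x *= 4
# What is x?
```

Answer: 92

Derivation:
Trace (tracking x):
x = 28  # -> x = 28
x -= 5  # -> x = 23
x *= 4  # -> x = 92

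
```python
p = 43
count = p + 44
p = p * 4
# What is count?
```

Answer: 87

Derivation:
Trace (tracking count):
p = 43  # -> p = 43
count = p + 44  # -> count = 87
p = p * 4  # -> p = 172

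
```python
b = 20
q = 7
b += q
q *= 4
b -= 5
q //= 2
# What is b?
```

Trace (tracking b):
b = 20  # -> b = 20
q = 7  # -> q = 7
b += q  # -> b = 27
q *= 4  # -> q = 28
b -= 5  # -> b = 22
q //= 2  # -> q = 14

Answer: 22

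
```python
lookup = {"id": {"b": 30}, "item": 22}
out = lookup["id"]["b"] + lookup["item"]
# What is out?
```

Answer: 52

Derivation:
Trace (tracking out):
lookup = {'id': {'b': 30}, 'item': 22}  # -> lookup = {'id': {'b': 30}, 'item': 22}
out = lookup['id']['b'] + lookup['item']  # -> out = 52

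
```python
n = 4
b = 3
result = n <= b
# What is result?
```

Trace (tracking result):
n = 4  # -> n = 4
b = 3  # -> b = 3
result = n <= b  # -> result = False

Answer: False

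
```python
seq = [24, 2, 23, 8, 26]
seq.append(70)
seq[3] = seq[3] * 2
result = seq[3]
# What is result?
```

Answer: 16

Derivation:
Trace (tracking result):
seq = [24, 2, 23, 8, 26]  # -> seq = [24, 2, 23, 8, 26]
seq.append(70)  # -> seq = [24, 2, 23, 8, 26, 70]
seq[3] = seq[3] * 2  # -> seq = [24, 2, 23, 16, 26, 70]
result = seq[3]  # -> result = 16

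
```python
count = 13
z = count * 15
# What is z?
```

Answer: 195

Derivation:
Trace (tracking z):
count = 13  # -> count = 13
z = count * 15  # -> z = 195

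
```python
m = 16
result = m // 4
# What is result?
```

Answer: 4

Derivation:
Trace (tracking result):
m = 16  # -> m = 16
result = m // 4  # -> result = 4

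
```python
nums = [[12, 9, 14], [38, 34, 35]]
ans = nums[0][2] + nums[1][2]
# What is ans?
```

Answer: 49

Derivation:
Trace (tracking ans):
nums = [[12, 9, 14], [38, 34, 35]]  # -> nums = [[12, 9, 14], [38, 34, 35]]
ans = nums[0][2] + nums[1][2]  # -> ans = 49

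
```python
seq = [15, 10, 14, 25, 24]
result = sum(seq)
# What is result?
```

Answer: 88

Derivation:
Trace (tracking result):
seq = [15, 10, 14, 25, 24]  # -> seq = [15, 10, 14, 25, 24]
result = sum(seq)  # -> result = 88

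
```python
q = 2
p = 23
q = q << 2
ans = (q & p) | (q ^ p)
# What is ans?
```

Answer: 31

Derivation:
Trace (tracking ans):
q = 2  # -> q = 2
p = 23  # -> p = 23
q = q << 2  # -> q = 8
ans = q & p | q ^ p  # -> ans = 31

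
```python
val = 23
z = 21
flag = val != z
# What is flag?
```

Answer: True

Derivation:
Trace (tracking flag):
val = 23  # -> val = 23
z = 21  # -> z = 21
flag = val != z  # -> flag = True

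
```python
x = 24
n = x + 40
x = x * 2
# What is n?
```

Trace (tracking n):
x = 24  # -> x = 24
n = x + 40  # -> n = 64
x = x * 2  # -> x = 48

Answer: 64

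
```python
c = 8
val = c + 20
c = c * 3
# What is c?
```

Answer: 24

Derivation:
Trace (tracking c):
c = 8  # -> c = 8
val = c + 20  # -> val = 28
c = c * 3  # -> c = 24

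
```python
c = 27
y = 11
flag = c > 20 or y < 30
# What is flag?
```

Trace (tracking flag):
c = 27  # -> c = 27
y = 11  # -> y = 11
flag = c > 20 or y < 30  # -> flag = True

Answer: True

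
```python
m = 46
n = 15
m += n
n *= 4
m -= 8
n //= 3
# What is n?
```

Answer: 20

Derivation:
Trace (tracking n):
m = 46  # -> m = 46
n = 15  # -> n = 15
m += n  # -> m = 61
n *= 4  # -> n = 60
m -= 8  # -> m = 53
n //= 3  # -> n = 20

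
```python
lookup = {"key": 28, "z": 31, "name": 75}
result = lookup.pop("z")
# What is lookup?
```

Trace (tracking lookup):
lookup = {'key': 28, 'z': 31, 'name': 75}  # -> lookup = {'key': 28, 'z': 31, 'name': 75}
result = lookup.pop('z')  # -> result = 31

Answer: {'key': 28, 'name': 75}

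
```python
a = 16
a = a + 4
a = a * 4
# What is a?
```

Trace (tracking a):
a = 16  # -> a = 16
a = a + 4  # -> a = 20
a = a * 4  # -> a = 80

Answer: 80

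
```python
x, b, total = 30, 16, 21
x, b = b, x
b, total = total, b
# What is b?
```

Answer: 21

Derivation:
Trace (tracking b):
x, b, total = (30, 16, 21)  # -> x = 30, b = 16, total = 21
x, b = (b, x)  # -> x = 16, b = 30
b, total = (total, b)  # -> b = 21, total = 30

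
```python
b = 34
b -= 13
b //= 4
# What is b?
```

Answer: 5

Derivation:
Trace (tracking b):
b = 34  # -> b = 34
b -= 13  # -> b = 21
b //= 4  # -> b = 5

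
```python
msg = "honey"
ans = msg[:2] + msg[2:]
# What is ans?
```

Trace (tracking ans):
msg = 'honey'  # -> msg = 'honey'
ans = msg[:2] + msg[2:]  # -> ans = 'honey'

Answer: 'honey'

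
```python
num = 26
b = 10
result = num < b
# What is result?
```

Trace (tracking result):
num = 26  # -> num = 26
b = 10  # -> b = 10
result = num < b  # -> result = False

Answer: False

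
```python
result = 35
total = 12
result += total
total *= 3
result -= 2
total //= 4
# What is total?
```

Answer: 9

Derivation:
Trace (tracking total):
result = 35  # -> result = 35
total = 12  # -> total = 12
result += total  # -> result = 47
total *= 3  # -> total = 36
result -= 2  # -> result = 45
total //= 4  # -> total = 9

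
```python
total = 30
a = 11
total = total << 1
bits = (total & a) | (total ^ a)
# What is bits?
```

Trace (tracking bits):
total = 30  # -> total = 30
a = 11  # -> a = 11
total = total << 1  # -> total = 60
bits = total & a | total ^ a  # -> bits = 63

Answer: 63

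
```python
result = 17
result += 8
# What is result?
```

Trace (tracking result):
result = 17  # -> result = 17
result += 8  # -> result = 25

Answer: 25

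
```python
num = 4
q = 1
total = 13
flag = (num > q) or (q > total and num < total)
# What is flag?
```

Answer: True

Derivation:
Trace (tracking flag):
num = 4  # -> num = 4
q = 1  # -> q = 1
total = 13  # -> total = 13
flag = num > q or (q > total and num < total)  # -> flag = True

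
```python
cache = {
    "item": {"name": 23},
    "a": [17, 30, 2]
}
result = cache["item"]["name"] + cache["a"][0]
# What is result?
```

Trace (tracking result):
cache = {'item': {'name': 23}, 'a': [17, 30, 2]}  # -> cache = {'item': {'name': 23}, 'a': [17, 30, 2]}
result = cache['item']['name'] + cache['a'][0]  # -> result = 40

Answer: 40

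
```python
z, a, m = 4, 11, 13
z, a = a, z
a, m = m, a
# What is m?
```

Answer: 4

Derivation:
Trace (tracking m):
z, a, m = (4, 11, 13)  # -> z = 4, a = 11, m = 13
z, a = (a, z)  # -> z = 11, a = 4
a, m = (m, a)  # -> a = 13, m = 4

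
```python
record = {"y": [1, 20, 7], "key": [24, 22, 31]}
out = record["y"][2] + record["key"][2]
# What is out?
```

Trace (tracking out):
record = {'y': [1, 20, 7], 'key': [24, 22, 31]}  # -> record = {'y': [1, 20, 7], 'key': [24, 22, 31]}
out = record['y'][2] + record['key'][2]  # -> out = 38

Answer: 38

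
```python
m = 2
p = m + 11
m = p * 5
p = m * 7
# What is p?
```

Answer: 455

Derivation:
Trace (tracking p):
m = 2  # -> m = 2
p = m + 11  # -> p = 13
m = p * 5  # -> m = 65
p = m * 7  # -> p = 455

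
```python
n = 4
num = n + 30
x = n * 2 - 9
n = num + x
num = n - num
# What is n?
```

Trace (tracking n):
n = 4  # -> n = 4
num = n + 30  # -> num = 34
x = n * 2 - 9  # -> x = -1
n = num + x  # -> n = 33
num = n - num  # -> num = -1

Answer: 33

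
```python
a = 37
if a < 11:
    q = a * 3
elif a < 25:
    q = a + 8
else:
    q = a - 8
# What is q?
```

Answer: 29

Derivation:
Trace (tracking q):
a = 37  # -> a = 37
if a < 11:  # condition is False
elif a < 25:  # condition is False
else:
    q = a - 8  # -> q = 29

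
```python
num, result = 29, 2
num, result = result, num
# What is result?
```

Answer: 29

Derivation:
Trace (tracking result):
num, result = (29, 2)  # -> num = 29, result = 2
num, result = (result, num)  # -> num = 2, result = 29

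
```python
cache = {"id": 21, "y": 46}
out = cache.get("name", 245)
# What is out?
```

Answer: 245

Derivation:
Trace (tracking out):
cache = {'id': 21, 'y': 46}  # -> cache = {'id': 21, 'y': 46}
out = cache.get('name', 245)  # -> out = 245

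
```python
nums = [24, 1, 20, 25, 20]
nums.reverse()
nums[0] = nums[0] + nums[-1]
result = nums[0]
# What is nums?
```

Answer: [44, 25, 20, 1, 24]

Derivation:
Trace (tracking nums):
nums = [24, 1, 20, 25, 20]  # -> nums = [24, 1, 20, 25, 20]
nums.reverse()  # -> nums = [20, 25, 20, 1, 24]
nums[0] = nums[0] + nums[-1]  # -> nums = [44, 25, 20, 1, 24]
result = nums[0]  # -> result = 44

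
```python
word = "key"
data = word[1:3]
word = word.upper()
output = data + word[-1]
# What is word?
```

Trace (tracking word):
word = 'key'  # -> word = 'key'
data = word[1:3]  # -> data = 'ey'
word = word.upper()  # -> word = 'KEY'
output = data + word[-1]  # -> output = 'eyY'

Answer: 'KEY'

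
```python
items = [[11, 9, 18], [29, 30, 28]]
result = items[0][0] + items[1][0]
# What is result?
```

Trace (tracking result):
items = [[11, 9, 18], [29, 30, 28]]  # -> items = [[11, 9, 18], [29, 30, 28]]
result = items[0][0] + items[1][0]  # -> result = 40

Answer: 40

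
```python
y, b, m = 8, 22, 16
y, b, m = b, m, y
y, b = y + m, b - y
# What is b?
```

Trace (tracking b):
y, b, m = (8, 22, 16)  # -> y = 8, b = 22, m = 16
y, b, m = (b, m, y)  # -> y = 22, b = 16, m = 8
y, b = (y + m, b - y)  # -> y = 30, b = -6

Answer: -6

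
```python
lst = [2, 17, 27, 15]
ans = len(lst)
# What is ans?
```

Trace (tracking ans):
lst = [2, 17, 27, 15]  # -> lst = [2, 17, 27, 15]
ans = len(lst)  # -> ans = 4

Answer: 4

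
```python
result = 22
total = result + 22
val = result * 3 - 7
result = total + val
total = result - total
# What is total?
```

Trace (tracking total):
result = 22  # -> result = 22
total = result + 22  # -> total = 44
val = result * 3 - 7  # -> val = 59
result = total + val  # -> result = 103
total = result - total  # -> total = 59

Answer: 59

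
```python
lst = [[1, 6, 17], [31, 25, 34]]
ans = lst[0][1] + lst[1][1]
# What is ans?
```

Answer: 31

Derivation:
Trace (tracking ans):
lst = [[1, 6, 17], [31, 25, 34]]  # -> lst = [[1, 6, 17], [31, 25, 34]]
ans = lst[0][1] + lst[1][1]  # -> ans = 31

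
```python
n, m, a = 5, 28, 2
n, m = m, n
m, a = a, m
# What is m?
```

Answer: 2

Derivation:
Trace (tracking m):
n, m, a = (5, 28, 2)  # -> n = 5, m = 28, a = 2
n, m = (m, n)  # -> n = 28, m = 5
m, a = (a, m)  # -> m = 2, a = 5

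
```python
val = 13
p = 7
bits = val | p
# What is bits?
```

Trace (tracking bits):
val = 13  # -> val = 13
p = 7  # -> p = 7
bits = val | p  # -> bits = 15

Answer: 15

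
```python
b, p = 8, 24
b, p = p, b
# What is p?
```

Answer: 8

Derivation:
Trace (tracking p):
b, p = (8, 24)  # -> b = 8, p = 24
b, p = (p, b)  # -> b = 24, p = 8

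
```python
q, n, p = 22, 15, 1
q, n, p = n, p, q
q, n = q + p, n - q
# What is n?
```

Answer: -14

Derivation:
Trace (tracking n):
q, n, p = (22, 15, 1)  # -> q = 22, n = 15, p = 1
q, n, p = (n, p, q)  # -> q = 15, n = 1, p = 22
q, n = (q + p, n - q)  # -> q = 37, n = -14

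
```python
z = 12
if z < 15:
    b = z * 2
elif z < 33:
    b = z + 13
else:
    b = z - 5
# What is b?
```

Trace (tracking b):
z = 12  # -> z = 12
if z < 15:  # condition is True
    b = z * 2  # -> b = 24

Answer: 24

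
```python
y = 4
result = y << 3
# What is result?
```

Trace (tracking result):
y = 4  # -> y = 4
result = y << 3  # -> result = 32

Answer: 32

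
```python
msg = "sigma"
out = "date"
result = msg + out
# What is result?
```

Trace (tracking result):
msg = 'sigma'  # -> msg = 'sigma'
out = 'date'  # -> out = 'date'
result = msg + out  # -> result = 'sigmadate'

Answer: 'sigmadate'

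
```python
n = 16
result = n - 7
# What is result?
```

Trace (tracking result):
n = 16  # -> n = 16
result = n - 7  # -> result = 9

Answer: 9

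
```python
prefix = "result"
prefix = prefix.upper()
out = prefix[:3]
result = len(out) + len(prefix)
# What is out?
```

Answer: 'RES'

Derivation:
Trace (tracking out):
prefix = 'result'  # -> prefix = 'result'
prefix = prefix.upper()  # -> prefix = 'RESULT'
out = prefix[:3]  # -> out = 'RES'
result = len(out) + len(prefix)  # -> result = 9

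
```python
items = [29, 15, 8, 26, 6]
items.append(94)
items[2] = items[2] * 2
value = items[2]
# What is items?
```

Trace (tracking items):
items = [29, 15, 8, 26, 6]  # -> items = [29, 15, 8, 26, 6]
items.append(94)  # -> items = [29, 15, 8, 26, 6, 94]
items[2] = items[2] * 2  # -> items = [29, 15, 16, 26, 6, 94]
value = items[2]  # -> value = 16

Answer: [29, 15, 16, 26, 6, 94]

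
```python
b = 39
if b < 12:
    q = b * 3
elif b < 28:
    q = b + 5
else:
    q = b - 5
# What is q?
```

Trace (tracking q):
b = 39  # -> b = 39
if b < 12:  # condition is False
elif b < 28:  # condition is False
else:
    q = b - 5  # -> q = 34

Answer: 34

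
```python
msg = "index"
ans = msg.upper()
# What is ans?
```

Trace (tracking ans):
msg = 'index'  # -> msg = 'index'
ans = msg.upper()  # -> ans = 'INDEX'

Answer: 'INDEX'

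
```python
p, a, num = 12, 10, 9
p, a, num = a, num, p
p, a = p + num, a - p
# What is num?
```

Answer: 12

Derivation:
Trace (tracking num):
p, a, num = (12, 10, 9)  # -> p = 12, a = 10, num = 9
p, a, num = (a, num, p)  # -> p = 10, a = 9, num = 12
p, a = (p + num, a - p)  # -> p = 22, a = -1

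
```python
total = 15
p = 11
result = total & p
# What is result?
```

Answer: 11

Derivation:
Trace (tracking result):
total = 15  # -> total = 15
p = 11  # -> p = 11
result = total & p  # -> result = 11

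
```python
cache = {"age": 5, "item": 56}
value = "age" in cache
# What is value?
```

Answer: True

Derivation:
Trace (tracking value):
cache = {'age': 5, 'item': 56}  # -> cache = {'age': 5, 'item': 56}
value = 'age' in cache  # -> value = True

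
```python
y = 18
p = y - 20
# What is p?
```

Answer: -2

Derivation:
Trace (tracking p):
y = 18  # -> y = 18
p = y - 20  # -> p = -2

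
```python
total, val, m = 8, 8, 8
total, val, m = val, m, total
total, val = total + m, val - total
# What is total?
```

Answer: 16

Derivation:
Trace (tracking total):
total, val, m = (8, 8, 8)  # -> total = 8, val = 8, m = 8
total, val, m = (val, m, total)  # -> total = 8, val = 8, m = 8
total, val = (total + m, val - total)  # -> total = 16, val = 0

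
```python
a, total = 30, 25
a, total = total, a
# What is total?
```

Trace (tracking total):
a, total = (30, 25)  # -> a = 30, total = 25
a, total = (total, a)  # -> a = 25, total = 30

Answer: 30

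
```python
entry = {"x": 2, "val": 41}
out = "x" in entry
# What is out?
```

Answer: True

Derivation:
Trace (tracking out):
entry = {'x': 2, 'val': 41}  # -> entry = {'x': 2, 'val': 41}
out = 'x' in entry  # -> out = True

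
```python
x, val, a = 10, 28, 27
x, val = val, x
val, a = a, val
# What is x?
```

Answer: 28

Derivation:
Trace (tracking x):
x, val, a = (10, 28, 27)  # -> x = 10, val = 28, a = 27
x, val = (val, x)  # -> x = 28, val = 10
val, a = (a, val)  # -> val = 27, a = 10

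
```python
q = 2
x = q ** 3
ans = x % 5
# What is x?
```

Trace (tracking x):
q = 2  # -> q = 2
x = q ** 3  # -> x = 8
ans = x % 5  # -> ans = 3

Answer: 8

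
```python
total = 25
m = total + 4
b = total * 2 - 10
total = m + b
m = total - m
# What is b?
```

Answer: 40

Derivation:
Trace (tracking b):
total = 25  # -> total = 25
m = total + 4  # -> m = 29
b = total * 2 - 10  # -> b = 40
total = m + b  # -> total = 69
m = total - m  # -> m = 40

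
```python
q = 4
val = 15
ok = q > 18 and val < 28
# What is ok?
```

Trace (tracking ok):
q = 4  # -> q = 4
val = 15  # -> val = 15
ok = q > 18 and val < 28  # -> ok = False

Answer: False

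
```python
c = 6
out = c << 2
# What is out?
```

Answer: 24

Derivation:
Trace (tracking out):
c = 6  # -> c = 6
out = c << 2  # -> out = 24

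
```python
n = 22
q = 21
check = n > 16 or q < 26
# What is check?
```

Answer: True

Derivation:
Trace (tracking check):
n = 22  # -> n = 22
q = 21  # -> q = 21
check = n > 16 or q < 26  # -> check = True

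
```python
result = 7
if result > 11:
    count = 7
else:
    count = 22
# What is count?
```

Trace (tracking count):
result = 7  # -> result = 7
if result > 11:  # condition is False
else:
    count = 22  # -> count = 22

Answer: 22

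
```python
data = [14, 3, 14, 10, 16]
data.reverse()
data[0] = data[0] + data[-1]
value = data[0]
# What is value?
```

Answer: 30

Derivation:
Trace (tracking value):
data = [14, 3, 14, 10, 16]  # -> data = [14, 3, 14, 10, 16]
data.reverse()  # -> data = [16, 10, 14, 3, 14]
data[0] = data[0] + data[-1]  # -> data = [30, 10, 14, 3, 14]
value = data[0]  # -> value = 30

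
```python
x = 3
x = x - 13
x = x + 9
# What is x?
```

Answer: -1

Derivation:
Trace (tracking x):
x = 3  # -> x = 3
x = x - 13  # -> x = -10
x = x + 9  # -> x = -1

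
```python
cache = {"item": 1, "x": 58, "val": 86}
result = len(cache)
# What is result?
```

Answer: 3

Derivation:
Trace (tracking result):
cache = {'item': 1, 'x': 58, 'val': 86}  # -> cache = {'item': 1, 'x': 58, 'val': 86}
result = len(cache)  # -> result = 3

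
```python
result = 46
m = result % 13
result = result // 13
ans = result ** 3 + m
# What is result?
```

Answer: 3

Derivation:
Trace (tracking result):
result = 46  # -> result = 46
m = result % 13  # -> m = 7
result = result // 13  # -> result = 3
ans = result ** 3 + m  # -> ans = 34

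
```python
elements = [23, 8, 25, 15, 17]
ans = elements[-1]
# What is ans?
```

Trace (tracking ans):
elements = [23, 8, 25, 15, 17]  # -> elements = [23, 8, 25, 15, 17]
ans = elements[-1]  # -> ans = 17

Answer: 17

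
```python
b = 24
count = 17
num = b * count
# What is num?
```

Answer: 408

Derivation:
Trace (tracking num):
b = 24  # -> b = 24
count = 17  # -> count = 17
num = b * count  # -> num = 408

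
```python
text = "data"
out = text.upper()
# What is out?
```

Answer: 'DATA'

Derivation:
Trace (tracking out):
text = 'data'  # -> text = 'data'
out = text.upper()  # -> out = 'DATA'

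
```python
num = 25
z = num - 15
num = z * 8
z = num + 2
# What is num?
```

Trace (tracking num):
num = 25  # -> num = 25
z = num - 15  # -> z = 10
num = z * 8  # -> num = 80
z = num + 2  # -> z = 82

Answer: 80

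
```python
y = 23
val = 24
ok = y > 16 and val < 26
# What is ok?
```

Answer: True

Derivation:
Trace (tracking ok):
y = 23  # -> y = 23
val = 24  # -> val = 24
ok = y > 16 and val < 26  # -> ok = True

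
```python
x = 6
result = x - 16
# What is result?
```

Answer: -10

Derivation:
Trace (tracking result):
x = 6  # -> x = 6
result = x - 16  # -> result = -10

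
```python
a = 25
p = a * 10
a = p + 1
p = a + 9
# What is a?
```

Trace (tracking a):
a = 25  # -> a = 25
p = a * 10  # -> p = 250
a = p + 1  # -> a = 251
p = a + 9  # -> p = 260

Answer: 251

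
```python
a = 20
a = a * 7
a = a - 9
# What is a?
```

Trace (tracking a):
a = 20  # -> a = 20
a = a * 7  # -> a = 140
a = a - 9  # -> a = 131

Answer: 131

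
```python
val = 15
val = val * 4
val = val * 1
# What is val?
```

Answer: 60

Derivation:
Trace (tracking val):
val = 15  # -> val = 15
val = val * 4  # -> val = 60
val = val * 1  # -> val = 60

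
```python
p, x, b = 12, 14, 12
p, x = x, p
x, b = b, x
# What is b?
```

Answer: 12

Derivation:
Trace (tracking b):
p, x, b = (12, 14, 12)  # -> p = 12, x = 14, b = 12
p, x = (x, p)  # -> p = 14, x = 12
x, b = (b, x)  # -> x = 12, b = 12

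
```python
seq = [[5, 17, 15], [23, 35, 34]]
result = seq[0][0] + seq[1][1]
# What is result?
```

Trace (tracking result):
seq = [[5, 17, 15], [23, 35, 34]]  # -> seq = [[5, 17, 15], [23, 35, 34]]
result = seq[0][0] + seq[1][1]  # -> result = 40

Answer: 40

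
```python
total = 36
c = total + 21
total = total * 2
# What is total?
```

Trace (tracking total):
total = 36  # -> total = 36
c = total + 21  # -> c = 57
total = total * 2  # -> total = 72

Answer: 72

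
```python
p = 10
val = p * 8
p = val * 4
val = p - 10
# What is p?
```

Answer: 320

Derivation:
Trace (tracking p):
p = 10  # -> p = 10
val = p * 8  # -> val = 80
p = val * 4  # -> p = 320
val = p - 10  # -> val = 310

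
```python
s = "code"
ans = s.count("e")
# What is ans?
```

Trace (tracking ans):
s = 'code'  # -> s = 'code'
ans = s.count('e')  # -> ans = 1

Answer: 1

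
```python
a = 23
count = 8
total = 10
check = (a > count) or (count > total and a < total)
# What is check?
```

Answer: True

Derivation:
Trace (tracking check):
a = 23  # -> a = 23
count = 8  # -> count = 8
total = 10  # -> total = 10
check = a > count or (count > total and a < total)  # -> check = True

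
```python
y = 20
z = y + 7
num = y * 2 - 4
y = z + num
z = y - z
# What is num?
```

Trace (tracking num):
y = 20  # -> y = 20
z = y + 7  # -> z = 27
num = y * 2 - 4  # -> num = 36
y = z + num  # -> y = 63
z = y - z  # -> z = 36

Answer: 36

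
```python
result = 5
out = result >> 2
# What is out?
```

Trace (tracking out):
result = 5  # -> result = 5
out = result >> 2  # -> out = 1

Answer: 1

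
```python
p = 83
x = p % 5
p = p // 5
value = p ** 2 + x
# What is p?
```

Answer: 16

Derivation:
Trace (tracking p):
p = 83  # -> p = 83
x = p % 5  # -> x = 3
p = p // 5  # -> p = 16
value = p ** 2 + x  # -> value = 259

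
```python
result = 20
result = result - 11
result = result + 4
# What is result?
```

Trace (tracking result):
result = 20  # -> result = 20
result = result - 11  # -> result = 9
result = result + 4  # -> result = 13

Answer: 13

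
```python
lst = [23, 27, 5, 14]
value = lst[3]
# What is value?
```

Answer: 14

Derivation:
Trace (tracking value):
lst = [23, 27, 5, 14]  # -> lst = [23, 27, 5, 14]
value = lst[3]  # -> value = 14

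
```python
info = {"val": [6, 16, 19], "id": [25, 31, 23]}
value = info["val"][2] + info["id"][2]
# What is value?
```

Answer: 42

Derivation:
Trace (tracking value):
info = {'val': [6, 16, 19], 'id': [25, 31, 23]}  # -> info = {'val': [6, 16, 19], 'id': [25, 31, 23]}
value = info['val'][2] + info['id'][2]  # -> value = 42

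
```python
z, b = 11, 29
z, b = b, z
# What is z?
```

Trace (tracking z):
z, b = (11, 29)  # -> z = 11, b = 29
z, b = (b, z)  # -> z = 29, b = 11

Answer: 29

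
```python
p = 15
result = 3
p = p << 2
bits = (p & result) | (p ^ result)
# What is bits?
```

Answer: 63

Derivation:
Trace (tracking bits):
p = 15  # -> p = 15
result = 3  # -> result = 3
p = p << 2  # -> p = 60
bits = p & result | p ^ result  # -> bits = 63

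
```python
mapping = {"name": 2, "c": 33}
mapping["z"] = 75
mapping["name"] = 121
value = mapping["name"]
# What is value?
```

Answer: 121

Derivation:
Trace (tracking value):
mapping = {'name': 2, 'c': 33}  # -> mapping = {'name': 2, 'c': 33}
mapping['z'] = 75  # -> mapping = {'name': 2, 'c': 33, 'z': 75}
mapping['name'] = 121  # -> mapping = {'name': 121, 'c': 33, 'z': 75}
value = mapping['name']  # -> value = 121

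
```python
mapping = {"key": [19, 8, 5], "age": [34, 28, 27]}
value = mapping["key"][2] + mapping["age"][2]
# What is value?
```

Trace (tracking value):
mapping = {'key': [19, 8, 5], 'age': [34, 28, 27]}  # -> mapping = {'key': [19, 8, 5], 'age': [34, 28, 27]}
value = mapping['key'][2] + mapping['age'][2]  # -> value = 32

Answer: 32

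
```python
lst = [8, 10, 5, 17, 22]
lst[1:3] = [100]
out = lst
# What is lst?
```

Answer: [8, 100, 17, 22]

Derivation:
Trace (tracking lst):
lst = [8, 10, 5, 17, 22]  # -> lst = [8, 10, 5, 17, 22]
lst[1:3] = [100]  # -> lst = [8, 100, 17, 22]
out = lst  # -> out = [8, 100, 17, 22]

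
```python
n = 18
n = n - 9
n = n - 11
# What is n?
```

Answer: -2

Derivation:
Trace (tracking n):
n = 18  # -> n = 18
n = n - 9  # -> n = 9
n = n - 11  # -> n = -2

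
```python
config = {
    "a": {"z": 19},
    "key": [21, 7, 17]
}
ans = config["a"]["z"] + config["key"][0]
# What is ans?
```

Trace (tracking ans):
config = {'a': {'z': 19}, 'key': [21, 7, 17]}  # -> config = {'a': {'z': 19}, 'key': [21, 7, 17]}
ans = config['a']['z'] + config['key'][0]  # -> ans = 40

Answer: 40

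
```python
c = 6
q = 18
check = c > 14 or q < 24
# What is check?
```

Answer: True

Derivation:
Trace (tracking check):
c = 6  # -> c = 6
q = 18  # -> q = 18
check = c > 14 or q < 24  # -> check = True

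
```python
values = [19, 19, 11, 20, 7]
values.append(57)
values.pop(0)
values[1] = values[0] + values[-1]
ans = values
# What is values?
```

Answer: [19, 76, 20, 7, 57]

Derivation:
Trace (tracking values):
values = [19, 19, 11, 20, 7]  # -> values = [19, 19, 11, 20, 7]
values.append(57)  # -> values = [19, 19, 11, 20, 7, 57]
values.pop(0)  # -> values = [19, 11, 20, 7, 57]
values[1] = values[0] + values[-1]  # -> values = [19, 76, 20, 7, 57]
ans = values  # -> ans = [19, 76, 20, 7, 57]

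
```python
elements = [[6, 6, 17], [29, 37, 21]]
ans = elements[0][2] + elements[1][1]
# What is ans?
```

Trace (tracking ans):
elements = [[6, 6, 17], [29, 37, 21]]  # -> elements = [[6, 6, 17], [29, 37, 21]]
ans = elements[0][2] + elements[1][1]  # -> ans = 54

Answer: 54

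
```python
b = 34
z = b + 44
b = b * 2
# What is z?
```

Trace (tracking z):
b = 34  # -> b = 34
z = b + 44  # -> z = 78
b = b * 2  # -> b = 68

Answer: 78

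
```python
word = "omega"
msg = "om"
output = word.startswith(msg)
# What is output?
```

Answer: True

Derivation:
Trace (tracking output):
word = 'omega'  # -> word = 'omega'
msg = 'om'  # -> msg = 'om'
output = word.startswith(msg)  # -> output = True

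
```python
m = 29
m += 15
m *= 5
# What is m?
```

Answer: 220

Derivation:
Trace (tracking m):
m = 29  # -> m = 29
m += 15  # -> m = 44
m *= 5  # -> m = 220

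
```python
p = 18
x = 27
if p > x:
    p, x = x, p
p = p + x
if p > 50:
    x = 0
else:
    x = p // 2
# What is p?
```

Trace (tracking p):
p = 18  # -> p = 18
x = 27  # -> x = 27
if p > x:  # condition is False
p = p + x  # -> p = 45
if p > 50:  # condition is False
else:
    x = p // 2  # -> x = 22

Answer: 45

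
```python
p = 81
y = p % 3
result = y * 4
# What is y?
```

Trace (tracking y):
p = 81  # -> p = 81
y = p % 3  # -> y = 0
result = y * 4  # -> result = 0

Answer: 0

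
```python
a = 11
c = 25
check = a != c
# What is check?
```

Answer: True

Derivation:
Trace (tracking check):
a = 11  # -> a = 11
c = 25  # -> c = 25
check = a != c  # -> check = True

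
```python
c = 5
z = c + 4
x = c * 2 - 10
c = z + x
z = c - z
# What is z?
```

Trace (tracking z):
c = 5  # -> c = 5
z = c + 4  # -> z = 9
x = c * 2 - 10  # -> x = 0
c = z + x  # -> c = 9
z = c - z  # -> z = 0

Answer: 0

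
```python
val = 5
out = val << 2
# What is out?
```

Answer: 20

Derivation:
Trace (tracking out):
val = 5  # -> val = 5
out = val << 2  # -> out = 20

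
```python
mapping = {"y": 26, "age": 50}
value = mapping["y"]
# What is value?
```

Trace (tracking value):
mapping = {'y': 26, 'age': 50}  # -> mapping = {'y': 26, 'age': 50}
value = mapping['y']  # -> value = 26

Answer: 26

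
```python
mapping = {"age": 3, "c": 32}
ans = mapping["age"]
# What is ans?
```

Trace (tracking ans):
mapping = {'age': 3, 'c': 32}  # -> mapping = {'age': 3, 'c': 32}
ans = mapping['age']  # -> ans = 3

Answer: 3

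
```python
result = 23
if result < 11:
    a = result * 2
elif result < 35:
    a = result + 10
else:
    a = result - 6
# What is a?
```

Answer: 33

Derivation:
Trace (tracking a):
result = 23  # -> result = 23
if result < 11:  # condition is False
elif result < 35:  # condition is True
    a = result + 10  # -> a = 33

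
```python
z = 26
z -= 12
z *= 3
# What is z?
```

Trace (tracking z):
z = 26  # -> z = 26
z -= 12  # -> z = 14
z *= 3  # -> z = 42

Answer: 42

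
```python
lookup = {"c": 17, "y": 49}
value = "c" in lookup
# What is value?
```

Answer: True

Derivation:
Trace (tracking value):
lookup = {'c': 17, 'y': 49}  # -> lookup = {'c': 17, 'y': 49}
value = 'c' in lookup  # -> value = True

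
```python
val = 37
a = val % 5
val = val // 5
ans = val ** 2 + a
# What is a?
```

Answer: 2

Derivation:
Trace (tracking a):
val = 37  # -> val = 37
a = val % 5  # -> a = 2
val = val // 5  # -> val = 7
ans = val ** 2 + a  # -> ans = 51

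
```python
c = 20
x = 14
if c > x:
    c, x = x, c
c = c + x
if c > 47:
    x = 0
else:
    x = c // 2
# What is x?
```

Trace (tracking x):
c = 20  # -> c = 20
x = 14  # -> x = 14
if c > x:  # condition is True
    c, x = (x, c)  # -> c = 14, x = 20
c = c + x  # -> c = 34
if c > 47:  # condition is False
else:
    x = c // 2  # -> x = 17

Answer: 17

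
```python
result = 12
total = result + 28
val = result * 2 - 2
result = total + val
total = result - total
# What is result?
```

Answer: 62

Derivation:
Trace (tracking result):
result = 12  # -> result = 12
total = result + 28  # -> total = 40
val = result * 2 - 2  # -> val = 22
result = total + val  # -> result = 62
total = result - total  # -> total = 22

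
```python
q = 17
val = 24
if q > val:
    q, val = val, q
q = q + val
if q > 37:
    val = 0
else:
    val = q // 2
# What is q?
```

Answer: 41

Derivation:
Trace (tracking q):
q = 17  # -> q = 17
val = 24  # -> val = 24
if q > val:  # condition is False
q = q + val  # -> q = 41
if q > 37:  # condition is True
    val = 0  # -> val = 0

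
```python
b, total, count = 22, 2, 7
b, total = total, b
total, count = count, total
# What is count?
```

Answer: 22

Derivation:
Trace (tracking count):
b, total, count = (22, 2, 7)  # -> b = 22, total = 2, count = 7
b, total = (total, b)  # -> b = 2, total = 22
total, count = (count, total)  # -> total = 7, count = 22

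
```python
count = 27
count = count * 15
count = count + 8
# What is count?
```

Trace (tracking count):
count = 27  # -> count = 27
count = count * 15  # -> count = 405
count = count + 8  # -> count = 413

Answer: 413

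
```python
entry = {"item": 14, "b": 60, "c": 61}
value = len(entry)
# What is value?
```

Answer: 3

Derivation:
Trace (tracking value):
entry = {'item': 14, 'b': 60, 'c': 61}  # -> entry = {'item': 14, 'b': 60, 'c': 61}
value = len(entry)  # -> value = 3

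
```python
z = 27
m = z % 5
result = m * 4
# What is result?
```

Trace (tracking result):
z = 27  # -> z = 27
m = z % 5  # -> m = 2
result = m * 4  # -> result = 8

Answer: 8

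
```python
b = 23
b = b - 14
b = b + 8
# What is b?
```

Answer: 17

Derivation:
Trace (tracking b):
b = 23  # -> b = 23
b = b - 14  # -> b = 9
b = b + 8  # -> b = 17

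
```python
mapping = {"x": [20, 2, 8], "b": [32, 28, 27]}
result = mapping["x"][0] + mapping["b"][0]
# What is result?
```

Trace (tracking result):
mapping = {'x': [20, 2, 8], 'b': [32, 28, 27]}  # -> mapping = {'x': [20, 2, 8], 'b': [32, 28, 27]}
result = mapping['x'][0] + mapping['b'][0]  # -> result = 52

Answer: 52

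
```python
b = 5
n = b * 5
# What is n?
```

Answer: 25

Derivation:
Trace (tracking n):
b = 5  # -> b = 5
n = b * 5  # -> n = 25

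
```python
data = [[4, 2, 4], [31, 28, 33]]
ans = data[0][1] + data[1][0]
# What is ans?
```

Answer: 33

Derivation:
Trace (tracking ans):
data = [[4, 2, 4], [31, 28, 33]]  # -> data = [[4, 2, 4], [31, 28, 33]]
ans = data[0][1] + data[1][0]  # -> ans = 33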